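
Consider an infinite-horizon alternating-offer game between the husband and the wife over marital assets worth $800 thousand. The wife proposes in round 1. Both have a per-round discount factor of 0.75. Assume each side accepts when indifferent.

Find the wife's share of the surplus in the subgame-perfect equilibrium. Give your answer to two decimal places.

When the wife proposes, the husband accepts any offer worth at least 0.75 times what the husband would get by proposing next round; and vice versa.
This gives x = 800 − 0.75y and y = 800 − 0.75x, where x and y are each side's share when it proposes.
Hence (1 − 0.75·0.75)x = 800(1 − 0.75), i.e. 0.4375·x = 200.
x ≈ 457.1429; the husband's share is 800 − x ≈ 342.8571.

457.14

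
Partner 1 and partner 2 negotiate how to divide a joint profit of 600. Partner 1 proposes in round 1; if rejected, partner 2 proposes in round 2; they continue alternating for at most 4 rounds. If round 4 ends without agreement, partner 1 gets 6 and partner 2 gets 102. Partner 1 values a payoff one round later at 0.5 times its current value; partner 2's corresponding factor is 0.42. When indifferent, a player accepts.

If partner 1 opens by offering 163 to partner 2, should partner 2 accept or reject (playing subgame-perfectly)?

Reject

Work out partner 2's continuation value if the offer is rejected.
Round 4 (partner 2 proposes): partner 1 gets 6 if talks fail, so partner 2 offers 6 and keeps 594.
Round 3 (partner 1 proposes): partner 2 can get 594 next round, worth 0.42 × 594 = 249.48 now; partner 1 offers that and keeps 350.52.
Round 2 (partner 2 proposes): partner 1 can get 350.52 next round, worth 0.5 × 350.52 = 175.26 now. Partner 2 offers 175.26 and keeps 600 − 175.26 = 424.74.
So by rejecting in round 1, partner 2 gets 424.74 next round, worth 0.42 × 424.74 = 178.3908 now.
Offer 163 < 178.3908, so partner 2 rejects.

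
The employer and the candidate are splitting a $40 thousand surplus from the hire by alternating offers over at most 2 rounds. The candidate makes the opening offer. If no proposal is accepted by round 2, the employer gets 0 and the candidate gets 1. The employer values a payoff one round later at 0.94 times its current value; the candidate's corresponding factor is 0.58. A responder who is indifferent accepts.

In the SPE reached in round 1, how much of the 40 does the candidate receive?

Round 2 (the employer proposes): the candidate gets 1 if talks fail, so the employer offers 1 and keeps 39.
Round 1 (the candidate proposes): the employer can get 39 next round, worth 0.94 × 39 = 36.66 now, so the candidate offers 36.66, keeping 3.34.

3.34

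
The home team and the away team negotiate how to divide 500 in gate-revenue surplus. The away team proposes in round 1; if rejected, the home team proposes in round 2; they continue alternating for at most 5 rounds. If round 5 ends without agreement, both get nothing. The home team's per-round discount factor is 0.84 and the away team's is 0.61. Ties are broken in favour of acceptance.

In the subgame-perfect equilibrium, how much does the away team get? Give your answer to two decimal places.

Solve by backward induction from round 5.
Round 5 (the away team proposes): the home team will accept anything ≥ 0, so the away team offers 0 and keeps 500.
Round 4 (the home team proposes): the away team can get 500 next round, worth 0.61 × 500 = 305 now; the home team offers that and keeps 195.
Round 3 (the away team proposes): the home team can get 195 next round, worth 0.84 × 195 = 163.8 now. The away team offers 163.8 and keeps 500 − 163.8 = 336.2.
Round 2 (the home team proposes): the away team can get 336.2 next round, worth 0.61 × 336.2 = 205.082 now; the home team offers that and keeps 294.918.
Round 1 (the away team proposes): the home team can get 294.918 next round, worth 0.84 × 294.918 = 247.73112 now; the away team offers that and keeps 252.26888.

252.27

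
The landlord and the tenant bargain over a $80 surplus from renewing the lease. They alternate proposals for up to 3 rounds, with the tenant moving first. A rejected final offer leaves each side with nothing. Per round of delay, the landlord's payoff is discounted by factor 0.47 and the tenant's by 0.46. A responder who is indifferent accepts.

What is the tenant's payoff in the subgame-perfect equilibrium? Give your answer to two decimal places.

59.70

Round 3 (the tenant proposes): rejection yields 0 for the landlord; the tenant offers 0 and keeps 80.
Round 2 (the landlord proposes): the tenant can get 80 next round, worth 0.46 × 80 = 36.8 now, so the landlord offers 36.8, keeping 43.2.
Round 1 (the tenant proposes): the landlord can get 43.2 next round, worth 0.47 × 43.2 = 20.304 now. The tenant offers 20.304 and keeps 80 − 20.304 = 59.696.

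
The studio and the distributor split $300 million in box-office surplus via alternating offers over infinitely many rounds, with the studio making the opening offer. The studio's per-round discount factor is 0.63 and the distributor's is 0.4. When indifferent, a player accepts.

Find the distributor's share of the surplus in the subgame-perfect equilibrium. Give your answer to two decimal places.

In a stationary SPE each proposer offers the other exactly their discounted continuation value.
If the studio keeps x when proposing and the distributor keeps y when proposing, then x = 300 − 0.4y and y = 300 − 0.63x.
Solving: x = 300(1 − 0.4) / (1 − 0.63·0.4) = 180 / 0.748 ≈ 240.6417.
The distributor gets 300 − 240.6417 ≈ 59.3583.

59.36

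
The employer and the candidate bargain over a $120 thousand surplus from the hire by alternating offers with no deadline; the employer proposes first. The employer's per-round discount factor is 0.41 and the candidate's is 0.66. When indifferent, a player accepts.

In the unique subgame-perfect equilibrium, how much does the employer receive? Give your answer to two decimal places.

When the employer proposes, the candidate accepts any offer worth at least 0.66 times what the candidate would get by proposing next round; and vice versa.
This gives x = 120 − 0.66y and y = 120 − 0.41x, where x and y are each side's share when it proposes.
Hence (1 − 0.66·0.41)x = 120(1 − 0.66), i.e. 0.7294·x = 40.8.
x ≈ 55.9364; the candidate's share is 120 − x ≈ 64.0636.

55.94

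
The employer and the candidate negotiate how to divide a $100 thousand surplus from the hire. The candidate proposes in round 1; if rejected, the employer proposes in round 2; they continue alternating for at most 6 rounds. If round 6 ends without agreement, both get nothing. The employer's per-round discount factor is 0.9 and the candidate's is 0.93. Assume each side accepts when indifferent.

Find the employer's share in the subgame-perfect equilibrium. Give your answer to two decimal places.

Round 6 (the employer proposes): rejection yields 0 for the candidate; the employer offers 0 and keeps 100.
Round 5 (the candidate proposes): the employer can get 100 next round, worth 0.9 × 100 = 90 now. The candidate offers 90 and keeps 100 − 90 = 10.
Round 4 (the employer proposes): the candidate can get 10 next round, worth 0.93 × 10 = 9.3 now, so the employer offers 9.3, keeping 90.7.
Round 3 (the candidate proposes): the employer can get 90.7 next round, worth 0.9 × 90.7 = 81.63 now, so the candidate offers 81.63, keeping 18.37.
Round 2 (the employer proposes): the candidate can get 18.37 next round, worth 0.93 × 18.37 = 17.0841 now, so the employer offers 17.0841, keeping 82.9159.
Round 1 (the candidate proposes): the employer can get 82.9159 next round, worth 0.9 × 82.9159 = 74.62431 now, so the candidate offers 74.62431, keeping 25.37569.

74.62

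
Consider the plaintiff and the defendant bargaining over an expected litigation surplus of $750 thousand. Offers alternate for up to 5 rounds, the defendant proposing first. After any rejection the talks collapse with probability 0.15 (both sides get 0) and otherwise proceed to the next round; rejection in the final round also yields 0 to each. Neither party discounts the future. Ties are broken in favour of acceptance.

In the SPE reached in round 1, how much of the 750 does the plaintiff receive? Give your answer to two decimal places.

By backward induction:
Round 5 (the defendant proposes): rejection yields 0 for the plaintiff; the defendant offers 0 and keeps 750.
Round 4 (the plaintiff proposes): rejecting gives the defendant an expected 0.85 × 750 = 637.5. The plaintiff offers 637.5 and keeps 750 − 637.5 = 112.5.
Round 3 (the defendant proposes): rejecting gives the plaintiff an expected 0.85 × 112.5 = 95.625; the defendant offers that and keeps 654.375.
Round 2 (the plaintiff proposes): rejecting gives the defendant an expected 0.85 × 654.375 = 556.21875. The plaintiff offers 556.21875 and keeps 750 − 556.21875 = 193.78125.
Round 1 (the defendant proposes): rejecting gives the plaintiff an expected 0.85 × 193.78125 = 164.7140625, so the defendant offers 164.7140625, keeping 585.2859375.

164.71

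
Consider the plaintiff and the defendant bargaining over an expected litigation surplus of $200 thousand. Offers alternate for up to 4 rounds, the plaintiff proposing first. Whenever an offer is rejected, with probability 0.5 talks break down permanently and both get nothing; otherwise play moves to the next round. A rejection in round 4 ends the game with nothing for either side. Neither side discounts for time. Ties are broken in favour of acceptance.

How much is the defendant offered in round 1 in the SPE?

Round 4 (the defendant proposes): the plaintiff will accept anything ≥ 0, so the defendant offers 0 and keeps 200.
Round 3 (the plaintiff proposes): rejecting gives the defendant an expected 0.5 × 200 = 100; the plaintiff offers that and keeps 100.
Round 2 (the defendant proposes): rejecting gives the plaintiff an expected 0.5 × 100 = 50; the defendant offers that and keeps 150.
Round 1 (the plaintiff proposes): rejecting gives the defendant an expected 0.5 × 150 = 75, so the plaintiff offers 75, keeping 125.

75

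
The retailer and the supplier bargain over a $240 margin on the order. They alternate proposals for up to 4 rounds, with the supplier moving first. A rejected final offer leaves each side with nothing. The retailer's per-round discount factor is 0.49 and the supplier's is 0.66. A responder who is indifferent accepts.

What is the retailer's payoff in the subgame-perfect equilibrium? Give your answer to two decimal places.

Round 4 (the retailer proposes): rejection yields 0 for the supplier; the retailer offers 0 and keeps 240.
Round 3 (the supplier proposes): the retailer can get 240 next round, worth 0.49 × 240 = 117.6 now, so the supplier offers 117.6, keeping 122.4.
Round 2 (the retailer proposes): the supplier can get 122.4 next round, worth 0.66 × 122.4 = 80.784 now, so the retailer offers 80.784, keeping 159.216.
Round 1 (the supplier proposes): the retailer can get 159.216 next round, worth 0.49 × 159.216 = 78.01584 now. The supplier offers 78.01584 and keeps 240 − 78.01584 = 161.98416.

78.02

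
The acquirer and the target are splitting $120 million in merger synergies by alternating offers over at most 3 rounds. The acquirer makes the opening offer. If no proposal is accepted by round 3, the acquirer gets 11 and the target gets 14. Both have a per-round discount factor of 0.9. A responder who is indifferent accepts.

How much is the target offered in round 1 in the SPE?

22.14

Round 3 (the acquirer proposes): the target gets 14 if talks fail, so the acquirer offers 14 and keeps 106.
Round 2 (the target proposes): the acquirer can get 106 next round, worth 0.9 × 106 = 95.4 now, so the target offers 95.4, keeping 24.6.
Round 1 (the acquirer proposes): the target can get 24.6 next round, worth 0.9 × 24.6 = 22.14 now; the acquirer offers that and keeps 97.86.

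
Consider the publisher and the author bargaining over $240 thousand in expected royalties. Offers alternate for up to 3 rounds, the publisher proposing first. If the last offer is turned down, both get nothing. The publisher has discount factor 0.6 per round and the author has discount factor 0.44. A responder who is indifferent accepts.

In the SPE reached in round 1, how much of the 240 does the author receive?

Round 3 (the publisher proposes): the author will accept anything ≥ 0, so the publisher offers 0 and keeps 240.
Round 2 (the author proposes): the publisher can get 240 next round, worth 0.6 × 240 = 144 now. The author offers 144 and keeps 240 − 144 = 96.
Round 1 (the publisher proposes): the author can get 96 next round, worth 0.44 × 96 = 42.24 now; the publisher offers that and keeps 197.76.

42.24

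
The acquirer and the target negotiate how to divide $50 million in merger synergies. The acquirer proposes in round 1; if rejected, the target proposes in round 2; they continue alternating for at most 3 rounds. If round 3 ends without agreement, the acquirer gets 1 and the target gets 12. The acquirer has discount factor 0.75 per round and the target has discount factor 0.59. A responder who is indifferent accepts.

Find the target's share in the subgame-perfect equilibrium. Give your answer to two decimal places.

12.69

Round 3 (the acquirer proposes): the target gets 12 if talks fail, so the acquirer offers 12 and keeps 38.
Round 2 (the target proposes): the acquirer can get 38 next round, worth 0.75 × 38 = 28.5 now, so the target offers 28.5, keeping 21.5.
Round 1 (the acquirer proposes): the target can get 21.5 next round, worth 0.59 × 21.5 = 12.685 now. The acquirer offers 12.685 and keeps 50 − 12.685 = 37.315.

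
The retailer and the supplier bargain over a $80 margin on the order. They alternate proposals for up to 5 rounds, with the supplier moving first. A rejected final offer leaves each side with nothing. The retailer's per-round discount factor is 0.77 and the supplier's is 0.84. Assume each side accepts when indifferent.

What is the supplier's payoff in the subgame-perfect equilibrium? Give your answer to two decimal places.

63.77

Round 5 (the supplier proposes): the retailer will accept anything ≥ 0, so the supplier offers 0 and keeps 80.
Round 4 (the retailer proposes): the supplier can get 80 next round, worth 0.84 × 80 = 67.2 now. The retailer offers 67.2 and keeps 80 − 67.2 = 12.8.
Round 3 (the supplier proposes): the retailer can get 12.8 next round, worth 0.77 × 12.8 = 9.856 now, so the supplier offers 9.856, keeping 70.144.
Round 2 (the retailer proposes): the supplier can get 70.144 next round, worth 0.84 × 70.144 = 58.92096 now; the retailer offers that and keeps 21.07904.
Round 1 (the supplier proposes): the retailer can get 21.07904 next round, worth 0.77 × 21.07904 = 16.2308608 now; the supplier offers that and keeps 63.7691392.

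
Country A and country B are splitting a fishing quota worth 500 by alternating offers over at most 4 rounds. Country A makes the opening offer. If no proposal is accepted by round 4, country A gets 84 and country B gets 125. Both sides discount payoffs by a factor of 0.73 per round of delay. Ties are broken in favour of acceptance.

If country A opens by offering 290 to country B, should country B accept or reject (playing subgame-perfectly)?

Accept

Round 4 (country B proposes): country A gets 84 if talks fail, so country B offers 84 and keeps 416.
Round 3 (country A proposes): country B can get 416 next round, worth 0.73 × 416 = 303.68 now, so country A offers 303.68, keeping 196.32.
Round 2 (country B proposes): country A can get 196.32 next round, worth 0.73 × 196.32 = 143.3136 now, so country B offers 143.3136, keeping 356.6864.
So by rejecting in round 1, country B gets 356.6864 next round, worth 0.73 × 356.6864 = 260.381072 now.
Offer 290 ≥ 260.381072, so country B accepts.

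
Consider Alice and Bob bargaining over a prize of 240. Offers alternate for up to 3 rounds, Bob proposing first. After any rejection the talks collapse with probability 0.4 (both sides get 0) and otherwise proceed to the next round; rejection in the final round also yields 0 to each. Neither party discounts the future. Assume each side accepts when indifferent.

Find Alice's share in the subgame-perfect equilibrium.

By backward induction:
Round 3 (Bob proposes): rejection yields 0 for Alice; Bob offers 0 and keeps 240.
Round 2 (Alice proposes): rejecting gives Bob an expected 0.6 × 240 = 144. Alice offers 144 and keeps 240 − 144 = 96.
Round 1 (Bob proposes): rejecting gives Alice an expected 0.6 × 96 = 57.6; Bob offers that and keeps 182.4.

57.6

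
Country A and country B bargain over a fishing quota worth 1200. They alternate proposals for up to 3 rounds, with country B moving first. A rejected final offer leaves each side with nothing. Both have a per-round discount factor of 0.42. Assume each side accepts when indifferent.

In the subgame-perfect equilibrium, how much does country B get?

907.68

By backward induction:
Round 3 (country B proposes): rejection yields 0 for country A; country B offers 0 and keeps 1200.
Round 2 (country A proposes): country B can get 1200 next round, worth 0.42 × 1200 = 504 now. Country A offers 504 and keeps 1200 − 504 = 696.
Round 1 (country B proposes): country A can get 696 next round, worth 0.42 × 696 = 292.32 now. Country B offers 292.32 and keeps 1200 − 292.32 = 907.68.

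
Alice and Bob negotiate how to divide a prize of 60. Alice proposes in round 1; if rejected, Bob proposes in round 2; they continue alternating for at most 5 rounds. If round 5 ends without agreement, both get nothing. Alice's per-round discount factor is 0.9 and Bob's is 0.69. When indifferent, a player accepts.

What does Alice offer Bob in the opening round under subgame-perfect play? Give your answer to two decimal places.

Round 5 (Alice proposes): rejection yields 0 for Bob; Alice offers 0 and keeps 60.
Round 4 (Bob proposes): Alice can get 60 next round, worth 0.9 × 60 = 54 now; Bob offers that and keeps 6.
Round 3 (Alice proposes): Bob can get 6 next round, worth 0.69 × 6 = 4.14 now; Alice offers that and keeps 55.86.
Round 2 (Bob proposes): Alice can get 55.86 next round, worth 0.9 × 55.86 = 50.274 now. Bob offers 50.274 and keeps 60 − 50.274 = 9.726.
Round 1 (Alice proposes): Bob can get 9.726 next round, worth 0.69 × 9.726 = 6.71094 now; Alice offers that and keeps 53.28906.

6.71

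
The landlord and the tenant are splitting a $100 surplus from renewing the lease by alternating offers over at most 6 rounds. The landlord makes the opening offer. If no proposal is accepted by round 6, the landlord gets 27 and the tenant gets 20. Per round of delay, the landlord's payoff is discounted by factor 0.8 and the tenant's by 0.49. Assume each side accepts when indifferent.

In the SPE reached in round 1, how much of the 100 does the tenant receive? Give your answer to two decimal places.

Round 6 (the tenant proposes): the landlord gets 27 if talks fail, so the tenant offers 27 and keeps 73.
Round 5 (the landlord proposes): the tenant can get 73 next round, worth 0.49 × 73 = 35.77 now; the landlord offers that and keeps 64.23.
Round 4 (the tenant proposes): the landlord can get 64.23 next round, worth 0.8 × 64.23 = 51.384 now. The tenant offers 51.384 and keeps 100 − 51.384 = 48.616.
Round 3 (the landlord proposes): the tenant can get 48.616 next round, worth 0.49 × 48.616 = 23.82184 now, so the landlord offers 23.82184, keeping 76.17816.
Round 2 (the tenant proposes): the landlord can get 76.17816 next round, worth 0.8 × 76.17816 = 60.942528 now. The tenant offers 60.942528 and keeps 100 − 60.942528 = 39.057472.
Round 1 (the landlord proposes): the tenant can get 39.057472 next round, worth 0.49 × 39.057472 = 19.13816128 now, so the landlord offers 19.13816128, keeping 80.86183872.

19.14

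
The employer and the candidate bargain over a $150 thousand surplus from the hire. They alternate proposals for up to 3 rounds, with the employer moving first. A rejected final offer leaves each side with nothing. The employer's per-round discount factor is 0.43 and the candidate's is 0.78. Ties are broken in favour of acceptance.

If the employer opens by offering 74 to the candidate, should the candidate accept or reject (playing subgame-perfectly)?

Round 3 (the employer proposes): the candidate will accept anything ≥ 0, so the employer offers 0 and keeps 150.
Round 2 (the candidate proposes): the employer can get 150 next round, worth 0.43 × 150 = 64.5 now. The candidate offers 64.5 and keeps 150 − 64.5 = 85.5.
So by rejecting in round 1, the candidate gets 85.5 next round, worth 0.78 × 85.5 = 66.69 now.
Offer 74 ≥ 66.69, so the candidate accepts.

Accept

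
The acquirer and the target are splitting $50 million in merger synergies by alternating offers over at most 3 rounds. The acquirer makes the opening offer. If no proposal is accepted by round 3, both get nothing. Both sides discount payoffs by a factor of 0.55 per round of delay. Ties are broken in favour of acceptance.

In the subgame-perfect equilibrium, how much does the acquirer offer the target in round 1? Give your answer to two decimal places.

Round 3 (the acquirer proposes): rejection yields 0 for the target; the acquirer offers 0 and keeps 50.
Round 2 (the target proposes): the acquirer can get 50 next round, worth 0.55 × 50 = 27.5 now, so the target offers 27.5, keeping 22.5.
Round 1 (the acquirer proposes): the target can get 22.5 next round, worth 0.55 × 22.5 = 12.375 now; the acquirer offers that and keeps 37.625.

12.38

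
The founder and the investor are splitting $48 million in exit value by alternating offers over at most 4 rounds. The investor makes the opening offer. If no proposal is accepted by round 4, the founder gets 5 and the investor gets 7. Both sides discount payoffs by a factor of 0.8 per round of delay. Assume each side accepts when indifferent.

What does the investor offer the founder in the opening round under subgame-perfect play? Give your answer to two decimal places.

28.67

Round 4 (the founder proposes): the investor gets 7 if talks fail, so the founder offers 7 and keeps 41.
Round 3 (the investor proposes): the founder can get 41 next round, worth 0.8 × 41 = 32.8 now; the investor offers that and keeps 15.2.
Round 2 (the founder proposes): the investor can get 15.2 next round, worth 0.8 × 15.2 = 12.16 now, so the founder offers 12.16, keeping 35.84.
Round 1 (the investor proposes): the founder can get 35.84 next round, worth 0.8 × 35.84 = 28.672 now; the investor offers that and keeps 19.328.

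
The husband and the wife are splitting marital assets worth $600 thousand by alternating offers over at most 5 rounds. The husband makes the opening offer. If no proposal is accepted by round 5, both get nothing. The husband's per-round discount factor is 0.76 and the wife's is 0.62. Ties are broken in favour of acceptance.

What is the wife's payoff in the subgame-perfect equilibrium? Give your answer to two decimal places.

Round 5 (the husband proposes): rejection yields 0 for the wife; the husband offers 0 and keeps 600.
Round 4 (the wife proposes): the husband can get 600 next round, worth 0.76 × 600 = 456 now, so the wife offers 456, keeping 144.
Round 3 (the husband proposes): the wife can get 144 next round, worth 0.62 × 144 = 89.28 now, so the husband offers 89.28, keeping 510.72.
Round 2 (the wife proposes): the husband can get 510.72 next round, worth 0.76 × 510.72 = 388.1472 now; the wife offers that and keeps 211.8528.
Round 1 (the husband proposes): the wife can get 211.8528 next round, worth 0.62 × 211.8528 = 131.348736 now. The husband offers 131.348736 and keeps 600 − 131.348736 = 468.651264.

131.35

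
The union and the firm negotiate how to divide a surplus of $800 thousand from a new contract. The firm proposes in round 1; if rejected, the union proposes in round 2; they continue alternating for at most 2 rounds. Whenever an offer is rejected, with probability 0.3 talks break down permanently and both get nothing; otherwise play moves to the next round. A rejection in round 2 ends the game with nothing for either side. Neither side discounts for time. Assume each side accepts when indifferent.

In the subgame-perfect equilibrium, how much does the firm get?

240

Round 2 (the union proposes): rejection yields 0 for the firm; the union offers 0 and keeps 800.
Round 1 (the firm proposes): rejecting gives the union an expected 0.7 × 800 = 560. The firm offers 560 and keeps 800 − 560 = 240.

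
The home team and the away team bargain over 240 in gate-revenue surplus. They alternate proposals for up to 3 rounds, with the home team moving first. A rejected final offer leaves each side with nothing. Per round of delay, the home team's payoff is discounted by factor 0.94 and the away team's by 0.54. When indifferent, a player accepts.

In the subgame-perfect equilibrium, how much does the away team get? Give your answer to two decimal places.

Round 3 (the home team proposes): the away team will accept anything ≥ 0, so the home team offers 0 and keeps 240.
Round 2 (the away team proposes): the home team can get 240 next round, worth 0.94 × 240 = 225.6 now; the away team offers that and keeps 14.4.
Round 1 (the home team proposes): the away team can get 14.4 next round, worth 0.54 × 14.4 = 7.776 now; the home team offers that and keeps 232.224.

7.78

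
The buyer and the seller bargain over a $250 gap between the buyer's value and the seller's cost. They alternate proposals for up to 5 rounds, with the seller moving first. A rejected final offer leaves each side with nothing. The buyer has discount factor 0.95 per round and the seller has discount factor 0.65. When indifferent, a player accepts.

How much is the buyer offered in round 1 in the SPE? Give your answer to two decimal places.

By backward induction:
Round 5 (the seller proposes): the buyer will accept anything ≥ 0, so the seller offers 0 and keeps 250.
Round 4 (the buyer proposes): the seller can get 250 next round, worth 0.65 × 250 = 162.5 now. The buyer offers 162.5 and keeps 250 − 162.5 = 87.5.
Round 3 (the seller proposes): the buyer can get 87.5 next round, worth 0.95 × 87.5 = 83.125 now. The seller offers 83.125 and keeps 250 − 83.125 = 166.875.
Round 2 (the buyer proposes): the seller can get 166.875 next round, worth 0.65 × 166.875 = 108.46875 now, so the buyer offers 108.46875, keeping 141.53125.
Round 1 (the seller proposes): the buyer can get 141.53125 next round, worth 0.95 × 141.53125 = 134.4546875 now; the seller offers that and keeps 115.5453125.

134.45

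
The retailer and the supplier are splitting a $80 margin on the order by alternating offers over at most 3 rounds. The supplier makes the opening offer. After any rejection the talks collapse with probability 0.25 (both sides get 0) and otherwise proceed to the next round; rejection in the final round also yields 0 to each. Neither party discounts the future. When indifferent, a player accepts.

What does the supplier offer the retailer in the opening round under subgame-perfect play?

By backward induction:
Round 3 (the supplier proposes): the retailer will accept anything ≥ 0, so the supplier offers 0 and keeps 80.
Round 2 (the retailer proposes): rejecting gives the supplier an expected 0.75 × 80 = 60, so the retailer offers 60, keeping 20.
Round 1 (the supplier proposes): rejecting gives the retailer an expected 0.75 × 20 = 15, so the supplier offers 15, keeping 65.

15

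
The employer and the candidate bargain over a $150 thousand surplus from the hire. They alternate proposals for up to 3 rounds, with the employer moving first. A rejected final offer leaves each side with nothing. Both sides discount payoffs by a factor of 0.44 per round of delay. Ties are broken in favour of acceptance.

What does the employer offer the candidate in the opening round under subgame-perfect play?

36.96

Round 3 (the employer proposes): the candidate will accept anything ≥ 0, so the employer offers 0 and keeps 150.
Round 2 (the candidate proposes): the employer can get 150 next round, worth 0.44 × 150 = 66 now, so the candidate offers 66, keeping 84.
Round 1 (the employer proposes): the candidate can get 84 next round, worth 0.44 × 84 = 36.96 now, so the employer offers 36.96, keeping 113.04.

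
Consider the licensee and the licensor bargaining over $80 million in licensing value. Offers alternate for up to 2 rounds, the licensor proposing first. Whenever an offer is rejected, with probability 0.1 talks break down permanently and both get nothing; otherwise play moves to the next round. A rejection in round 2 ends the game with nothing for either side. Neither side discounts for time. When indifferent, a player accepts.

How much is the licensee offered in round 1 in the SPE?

72

Round 2 (the licensee proposes): rejection yields 0 for the licensor; the licensee offers 0 and keeps 80.
Round 1 (the licensor proposes): rejecting gives the licensee an expected 0.9 × 80 = 72; the licensor offers that and keeps 8.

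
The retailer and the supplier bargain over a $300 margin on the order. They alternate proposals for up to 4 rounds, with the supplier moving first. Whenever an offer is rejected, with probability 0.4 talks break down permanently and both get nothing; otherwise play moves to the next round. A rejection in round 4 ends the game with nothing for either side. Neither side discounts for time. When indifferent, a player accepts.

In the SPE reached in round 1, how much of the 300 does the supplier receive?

163.2

By backward induction:
Round 4 (the retailer proposes): rejection yields 0 for the supplier; the retailer offers 0 and keeps 300.
Round 3 (the supplier proposes): rejecting gives the retailer an expected 0.6 × 300 = 180, so the supplier offers 180, keeping 120.
Round 2 (the retailer proposes): rejecting gives the supplier an expected 0.6 × 120 = 72; the retailer offers that and keeps 228.
Round 1 (the supplier proposes): rejecting gives the retailer an expected 0.6 × 228 = 136.8; the supplier offers that and keeps 163.2.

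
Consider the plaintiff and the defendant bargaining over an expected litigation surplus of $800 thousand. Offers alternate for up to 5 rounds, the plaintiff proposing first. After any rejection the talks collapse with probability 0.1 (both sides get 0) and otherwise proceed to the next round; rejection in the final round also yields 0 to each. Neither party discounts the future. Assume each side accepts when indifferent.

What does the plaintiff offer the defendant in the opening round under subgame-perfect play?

130.32

Round 5 (the plaintiff proposes): the defendant will accept anything ≥ 0, so the plaintiff offers 0 and keeps 800.
Round 4 (the defendant proposes): rejecting gives the plaintiff an expected 0.9 × 800 = 720; the defendant offers that and keeps 80.
Round 3 (the plaintiff proposes): rejecting gives the defendant an expected 0.9 × 80 = 72. The plaintiff offers 72 and keeps 800 − 72 = 728.
Round 2 (the defendant proposes): rejecting gives the plaintiff an expected 0.9 × 728 = 655.2, so the defendant offers 655.2, keeping 144.8.
Round 1 (the plaintiff proposes): rejecting gives the defendant an expected 0.9 × 144.8 = 130.32. The plaintiff offers 130.32 and keeps 800 − 130.32 = 669.68.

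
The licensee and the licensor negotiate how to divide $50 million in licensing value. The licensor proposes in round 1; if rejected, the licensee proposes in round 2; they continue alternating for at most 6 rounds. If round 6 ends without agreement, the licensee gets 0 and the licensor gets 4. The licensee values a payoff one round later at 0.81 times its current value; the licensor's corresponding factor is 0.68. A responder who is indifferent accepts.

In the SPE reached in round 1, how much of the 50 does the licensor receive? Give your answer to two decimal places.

18.60

Round 6 (the licensee proposes): the licensor gets 4 if talks fail, so the licensee offers 4 and keeps 46.
Round 5 (the licensor proposes): the licensee can get 46 next round, worth 0.81 × 46 = 37.26 now, so the licensor offers 37.26, keeping 12.74.
Round 4 (the licensee proposes): the licensor can get 12.74 next round, worth 0.68 × 12.74 = 8.6632 now, so the licensee offers 8.6632, keeping 41.3368.
Round 3 (the licensor proposes): the licensee can get 41.3368 next round, worth 0.81 × 41.3368 = 33.482808 now. The licensor offers 33.482808 and keeps 50 − 33.482808 = 16.517192.
Round 2 (the licensee proposes): the licensor can get 16.517192 next round, worth 0.68 × 16.517192 = 11.23169056 now. The licensee offers 11.23169056 and keeps 50 − 11.23169056 = 38.76830944.
Round 1 (the licensor proposes): the licensee can get 38.76830944 next round, worth 0.81 × 38.76830944 = 31.4023306464 now. The licensor offers 31.4023306464 and keeps 50 − 31.4023306464 = 18.5976693536.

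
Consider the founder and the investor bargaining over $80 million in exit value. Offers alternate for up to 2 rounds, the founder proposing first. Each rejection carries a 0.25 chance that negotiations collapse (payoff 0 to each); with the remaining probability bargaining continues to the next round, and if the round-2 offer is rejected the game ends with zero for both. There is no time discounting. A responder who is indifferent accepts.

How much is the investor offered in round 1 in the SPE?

Round 2 (the investor proposes): rejection yields 0 for the founder; the investor offers 0 and keeps 80.
Round 1 (the founder proposes): rejecting gives the investor an expected 0.75 × 80 = 60; the founder offers that and keeps 20.

60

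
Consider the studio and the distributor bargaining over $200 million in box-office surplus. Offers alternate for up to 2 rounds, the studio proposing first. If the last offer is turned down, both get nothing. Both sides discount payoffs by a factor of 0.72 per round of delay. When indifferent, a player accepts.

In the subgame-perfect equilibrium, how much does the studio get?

By backward induction:
Round 2 (the distributor proposes): rejection yields 0 for the studio; the distributor offers 0 and keeps 200.
Round 1 (the studio proposes): the distributor can get 200 next round, worth 0.72 × 200 = 144 now. The studio offers 144 and keeps 200 − 144 = 56.

56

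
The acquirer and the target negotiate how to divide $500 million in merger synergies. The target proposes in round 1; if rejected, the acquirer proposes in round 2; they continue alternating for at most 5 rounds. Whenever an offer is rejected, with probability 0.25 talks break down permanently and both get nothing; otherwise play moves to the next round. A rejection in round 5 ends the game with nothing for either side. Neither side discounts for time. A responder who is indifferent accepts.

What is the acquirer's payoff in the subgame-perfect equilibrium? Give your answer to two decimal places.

146.48

By backward induction:
Round 5 (the target proposes): rejection yields 0 for the acquirer; the target offers 0 and keeps 500.
Round 4 (the acquirer proposes): rejecting gives the target an expected 0.75 × 500 = 375, so the acquirer offers 375, keeping 125.
Round 3 (the target proposes): rejecting gives the acquirer an expected 0.75 × 125 = 93.75. The target offers 93.75 and keeps 500 − 93.75 = 406.25.
Round 2 (the acquirer proposes): rejecting gives the target an expected 0.75 × 406.25 = 304.6875. The acquirer offers 304.6875 and keeps 500 − 304.6875 = 195.3125.
Round 1 (the target proposes): rejecting gives the acquirer an expected 0.75 × 195.3125 = 146.484375, so the target offers 146.484375, keeping 353.515625.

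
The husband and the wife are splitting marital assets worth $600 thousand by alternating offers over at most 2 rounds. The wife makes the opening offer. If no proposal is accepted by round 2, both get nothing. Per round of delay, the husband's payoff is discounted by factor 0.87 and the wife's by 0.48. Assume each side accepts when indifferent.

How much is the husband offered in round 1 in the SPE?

Round 2 (the husband proposes): rejection yields 0 for the wife; the husband offers 0 and keeps 600.
Round 1 (the wife proposes): the husband can get 600 next round, worth 0.87 × 600 = 522 now, so the wife offers 522, keeping 78.

522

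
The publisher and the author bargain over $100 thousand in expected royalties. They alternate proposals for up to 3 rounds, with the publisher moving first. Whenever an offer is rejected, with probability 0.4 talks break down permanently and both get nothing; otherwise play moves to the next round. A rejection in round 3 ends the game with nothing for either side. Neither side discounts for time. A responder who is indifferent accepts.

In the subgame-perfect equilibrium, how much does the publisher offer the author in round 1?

Round 3 (the publisher proposes): rejection yields 0 for the author; the publisher offers 0 and keeps 100.
Round 2 (the author proposes): rejecting gives the publisher an expected 0.6 × 100 = 60, so the author offers 60, keeping 40.
Round 1 (the publisher proposes): rejecting gives the author an expected 0.6 × 40 = 24; the publisher offers that and keeps 76.

24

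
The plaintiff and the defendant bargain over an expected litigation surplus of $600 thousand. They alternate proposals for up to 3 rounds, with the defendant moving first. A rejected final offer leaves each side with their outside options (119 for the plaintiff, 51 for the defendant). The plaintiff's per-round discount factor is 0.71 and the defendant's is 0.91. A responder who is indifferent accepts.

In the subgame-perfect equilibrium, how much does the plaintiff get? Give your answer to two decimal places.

115.23

Round 3 (the defendant proposes): the plaintiff gets 119 if talks fail, so the defendant offers 119 and keeps 481.
Round 2 (the plaintiff proposes): the defendant can get 481 next round, worth 0.91 × 481 = 437.71 now. The plaintiff offers 437.71 and keeps 600 − 437.71 = 162.29.
Round 1 (the defendant proposes): the plaintiff can get 162.29 next round, worth 0.71 × 162.29 = 115.2259 now; the defendant offers that and keeps 484.7741.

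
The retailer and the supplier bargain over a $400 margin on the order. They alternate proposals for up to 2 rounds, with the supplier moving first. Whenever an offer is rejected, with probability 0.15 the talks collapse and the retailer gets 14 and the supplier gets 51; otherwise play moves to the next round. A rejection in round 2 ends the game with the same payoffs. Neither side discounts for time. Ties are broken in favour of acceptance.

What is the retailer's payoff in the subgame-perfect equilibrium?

298.75

By backward induction:
Round 2 (the retailer proposes): the supplier gets 51 if talks fail, so the retailer offers 51 and keeps 349.
Round 1 (the supplier proposes): rejecting gives the retailer an expected 0.85 × 349 + 0.15 × 14 = 298.75, so the supplier offers 298.75, keeping 101.25.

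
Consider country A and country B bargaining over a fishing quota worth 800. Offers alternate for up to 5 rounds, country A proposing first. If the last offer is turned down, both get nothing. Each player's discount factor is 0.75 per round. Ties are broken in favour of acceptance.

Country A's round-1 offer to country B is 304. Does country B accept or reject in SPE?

Round 5 (country A proposes): country B will accept anything ≥ 0, so country A offers 0 and keeps 800.
Round 4 (country B proposes): country A can get 800 next round, worth 0.75 × 800 = 600 now; country B offers that and keeps 200.
Round 3 (country A proposes): country B can get 200 next round, worth 0.75 × 200 = 150 now, so country A offers 150, keeping 650.
Round 2 (country B proposes): country A can get 650 next round, worth 0.75 × 650 = 487.5 now, so country B offers 487.5, keeping 312.5.
So by rejecting in round 1, country B gets 312.5 next round, worth 0.75 × 312.5 = 234.375 now.
Offer 304 ≥ 234.375, so country B accepts.

Accept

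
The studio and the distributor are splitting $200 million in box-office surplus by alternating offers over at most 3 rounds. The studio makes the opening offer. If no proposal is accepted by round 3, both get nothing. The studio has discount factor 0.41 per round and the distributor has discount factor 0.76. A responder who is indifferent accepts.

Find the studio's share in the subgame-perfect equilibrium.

Solve by backward induction from round 3.
Round 3 (the studio proposes): the distributor will accept anything ≥ 0, so the studio offers 0 and keeps 200.
Round 2 (the distributor proposes): the studio can get 200 next round, worth 0.41 × 200 = 82 now; the distributor offers that and keeps 118.
Round 1 (the studio proposes): the distributor can get 118 next round, worth 0.76 × 118 = 89.68 now, so the studio offers 89.68, keeping 110.32.

110.32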